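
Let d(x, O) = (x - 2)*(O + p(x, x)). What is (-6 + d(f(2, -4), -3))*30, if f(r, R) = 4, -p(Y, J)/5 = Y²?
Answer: -5160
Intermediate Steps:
p(Y, J) = -5*Y²
d(x, O) = (-2 + x)*(O - 5*x²) (d(x, O) = (x - 2)*(O - 5*x²) = (-2 + x)*(O - 5*x²))
(-6 + d(f(2, -4), -3))*30 = (-6 + (-5*4³ - 2*(-3) + 10*4² - 3*4))*30 = (-6 + (-5*64 + 6 + 10*16 - 12))*30 = (-6 + (-320 + 6 + 160 - 12))*30 = (-6 - 166)*30 = -172*30 = -5160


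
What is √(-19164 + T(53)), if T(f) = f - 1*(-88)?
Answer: I*√19023 ≈ 137.92*I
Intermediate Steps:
T(f) = 88 + f (T(f) = f + 88 = 88 + f)
√(-19164 + T(53)) = √(-19164 + (88 + 53)) = √(-19164 + 141) = √(-19023) = I*√19023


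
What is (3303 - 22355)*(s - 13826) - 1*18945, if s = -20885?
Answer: 661295027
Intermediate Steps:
(3303 - 22355)*(s - 13826) - 1*18945 = (3303 - 22355)*(-20885 - 13826) - 1*18945 = -19052*(-34711) - 18945 = 661313972 - 18945 = 661295027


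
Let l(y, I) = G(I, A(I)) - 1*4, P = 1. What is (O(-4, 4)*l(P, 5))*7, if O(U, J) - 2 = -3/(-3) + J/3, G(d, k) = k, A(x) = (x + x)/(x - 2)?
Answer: -182/9 ≈ -20.222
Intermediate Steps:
A(x) = 2*x/(-2 + x) (A(x) = (2*x)/(-2 + x) = 2*x/(-2 + x))
l(y, I) = -4 + 2*I/(-2 + I) (l(y, I) = 2*I/(-2 + I) - 1*4 = 2*I/(-2 + I) - 4 = -4 + 2*I/(-2 + I))
O(U, J) = 3 + J/3 (O(U, J) = 2 + (-3/(-3) + J/3) = 2 + (-3*(-1/3) + J*(1/3)) = 2 + (1 + J/3) = 3 + J/3)
(O(-4, 4)*l(P, 5))*7 = ((3 + (1/3)*4)*(2*(4 - 1*5)/(-2 + 5)))*7 = ((3 + 4/3)*(2*(4 - 5)/3))*7 = (13*(2*(1/3)*(-1))/3)*7 = ((13/3)*(-2/3))*7 = -26/9*7 = -182/9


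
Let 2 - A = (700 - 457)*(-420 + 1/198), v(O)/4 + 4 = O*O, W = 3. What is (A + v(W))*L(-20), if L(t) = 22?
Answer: 2245777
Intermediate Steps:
v(O) = -16 + 4*O² (v(O) = -16 + 4*(O*O) = -16 + 4*O²)
A = 2245337/22 (A = 2 - (700 - 457)*(-420 + 1/198) = 2 - 243*(-420 + 1/198) = 2 - 243*(-83159)/198 = 2 - 1*(-2245293/22) = 2 + 2245293/22 = 2245337/22 ≈ 1.0206e+5)
(A + v(W))*L(-20) = (2245337/22 + (-16 + 4*3²))*22 = (2245337/22 + (-16 + 4*9))*22 = (2245337/22 + (-16 + 36))*22 = (2245337/22 + 20)*22 = (2245777/22)*22 = 2245777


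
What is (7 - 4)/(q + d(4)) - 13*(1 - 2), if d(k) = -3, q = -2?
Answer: 62/5 ≈ 12.400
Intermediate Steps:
(7 - 4)/(q + d(4)) - 13*(1 - 2) = (7 - 4)/(-2 - 3) - 13*(1 - 2) = 3/(-5) - 13*(-1) = 3*(-⅕) + 13 = -⅗ + 13 = 62/5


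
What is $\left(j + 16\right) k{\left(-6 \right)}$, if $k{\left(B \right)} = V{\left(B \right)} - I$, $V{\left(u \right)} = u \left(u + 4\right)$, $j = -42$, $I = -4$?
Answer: $-416$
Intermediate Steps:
$V{\left(u \right)} = u \left(4 + u\right)$
$k{\left(B \right)} = 4 + B \left(4 + B\right)$ ($k{\left(B \right)} = B \left(4 + B\right) - -4 = B \left(4 + B\right) + 4 = 4 + B \left(4 + B\right)$)
$\left(j + 16\right) k{\left(-6 \right)} = \left(-42 + 16\right) \left(4 - 6 \left(4 - 6\right)\right) = - 26 \left(4 - -12\right) = - 26 \left(4 + 12\right) = \left(-26\right) 16 = -416$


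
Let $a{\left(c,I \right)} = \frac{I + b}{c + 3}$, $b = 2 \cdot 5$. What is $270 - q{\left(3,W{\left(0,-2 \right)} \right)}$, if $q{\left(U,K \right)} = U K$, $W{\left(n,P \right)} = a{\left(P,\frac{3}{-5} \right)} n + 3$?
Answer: $261$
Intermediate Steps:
$b = 10$
$a{\left(c,I \right)} = \frac{10 + I}{3 + c}$ ($a{\left(c,I \right)} = \frac{I + 10}{c + 3} = \frac{10 + I}{3 + c}$)
$W{\left(n,P \right)} = 3 + \frac{47 n}{5 \left(3 + P\right)}$ ($W{\left(n,P \right)} = \frac{10 + \frac{3}{-5}}{3 + P} n + 3 = \frac{10 + 3 \left(- \frac{1}{5}\right)}{3 + P} n + 3 = \frac{10 - \frac{3}{5}}{3 + P} n + 3 = \frac{1}{3 + P} \frac{47}{5} n + 3 = \frac{47}{5 \left(3 + P\right)} n + 3 = \frac{47 n}{5 \left(3 + P\right)} + 3 = 3 + \frac{47 n}{5 \left(3 + P\right)}$)
$q{\left(U,K \right)} = K U$
$270 - q{\left(3,W{\left(0,-2 \right)} \right)} = 270 - \frac{45 + 15 \left(-2\right) + 47 \cdot 0}{5 \left(3 - 2\right)} 3 = 270 - \frac{45 - 30 + 0}{5 \cdot 1} \cdot 3 = 270 - \frac{1}{5} \cdot 1 \cdot 15 \cdot 3 = 270 - 3 \cdot 3 = 270 - 9 = 261$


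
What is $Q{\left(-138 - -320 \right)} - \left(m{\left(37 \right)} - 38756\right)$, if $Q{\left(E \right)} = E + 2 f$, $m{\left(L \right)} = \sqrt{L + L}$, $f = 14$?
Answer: $38966 - \sqrt{74} \approx 38957.0$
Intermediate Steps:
$m{\left(L \right)} = \sqrt{2} \sqrt{L}$ ($m{\left(L \right)} = \sqrt{2 L} = \sqrt{2} \sqrt{L}$)
$Q{\left(E \right)} = 28 + E$ ($Q{\left(E \right)} = E + 2 \cdot 14 = E + 28 = 28 + E$)
$Q{\left(-138 - -320 \right)} - \left(m{\left(37 \right)} - 38756\right) = \left(28 - -182\right) - \left(\sqrt{2} \sqrt{37} - 38756\right) = \left(28 + \left(-138 + 320\right)\right) - \left(\sqrt{74} - 38756\right) = \left(28 + 182\right) - \left(-38756 + \sqrt{74}\right) = 210 + \left(38756 - \sqrt{74}\right) = 38966 - \sqrt{74}$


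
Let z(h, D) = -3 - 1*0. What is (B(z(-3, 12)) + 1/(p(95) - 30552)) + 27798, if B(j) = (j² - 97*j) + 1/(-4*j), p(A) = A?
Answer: 10269399877/365484 ≈ 28098.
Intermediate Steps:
z(h, D) = -3 (z(h, D) = -3 + 0 = -3)
B(j) = j² - 97*j - 1/(4*j) (B(j) = (j² - 97*j) - 1/(4*j) = j² - 97*j - 1/(4*j))
(B(z(-3, 12)) + 1/(p(95) - 30552)) + 27798 = (((-3)² - 97*(-3) - ¼/(-3)) + 1/(95 - 30552)) + 27798 = ((9 + 291 - ¼*(-⅓)) + 1/(-30457)) + 27798 = ((9 + 291 + 1/12) - 1/30457) + 27798 = (3601/12 - 1/30457) + 27798 = 109675645/365484 + 27798 = 10269399877/365484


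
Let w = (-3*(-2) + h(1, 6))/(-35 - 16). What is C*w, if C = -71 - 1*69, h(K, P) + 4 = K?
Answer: 140/17 ≈ 8.2353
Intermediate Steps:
h(K, P) = -4 + K
w = -1/17 (w = (-3*(-2) + (-4 + 1))/(-35 - 16) = (6 - 3)/(-51) = 3*(-1/51) = -1/17 ≈ -0.058824)
C = -140 (C = -71 - 69 = -140)
C*w = -140*(-1/17) = 140/17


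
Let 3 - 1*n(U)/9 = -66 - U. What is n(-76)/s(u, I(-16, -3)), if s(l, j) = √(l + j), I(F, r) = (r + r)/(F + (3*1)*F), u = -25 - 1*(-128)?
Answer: -252*√6598/3299 ≈ -6.2048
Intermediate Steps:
n(U) = 621 + 9*U (n(U) = 27 - 9*(-66 - U) = 27 + (594 + 9*U) = 621 + 9*U)
u = 103 (u = -25 + 128 = 103)
I(F, r) = r/(2*F) (I(F, r) = (2*r)/(F + 3*F) = (2*r)/((4*F)) = (2*r)*(1/(4*F)) = r/(2*F))
s(l, j) = √(j + l)
n(-76)/s(u, I(-16, -3)) = (621 + 9*(-76))/(√((½)*(-3)/(-16) + 103)) = (621 - 684)/(√((½)*(-3)*(-1/16) + 103)) = -63/√(3/32 + 103) = -63*4*√6598/3299 = -252*√6598/3299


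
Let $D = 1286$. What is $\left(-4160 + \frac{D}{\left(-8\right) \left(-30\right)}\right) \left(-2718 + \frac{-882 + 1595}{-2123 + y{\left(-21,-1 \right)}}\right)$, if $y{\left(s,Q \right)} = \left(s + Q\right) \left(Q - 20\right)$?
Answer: $\frac{2251139906227}{199320} \approx 1.1294 \cdot 10^{7}$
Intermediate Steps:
$y{\left(s,Q \right)} = \left(-20 + Q\right) \left(Q + s\right)$ ($y{\left(s,Q \right)} = \left(Q + s\right) \left(-20 + Q\right) = \left(-20 + Q\right) \left(Q + s\right)$)
$\left(-4160 + \frac{D}{\left(-8\right) \left(-30\right)}\right) \left(-2718 + \frac{-882 + 1595}{-2123 + y{\left(-21,-1 \right)}}\right) = \left(-4160 + \frac{1286}{\left(-8\right) \left(-30\right)}\right) \left(-2718 + \frac{-882 + 1595}{-2123 - \left(-461 - 1\right)}\right) = \left(-4160 + \frac{1286}{240}\right) \left(-2718 + \frac{713}{-2123 + \left(1 + 20 + 420 + 21\right)}\right) = \left(-4160 + 1286 \cdot \frac{1}{240}\right) \left(-2718 + \frac{713}{-2123 + 462}\right) = \left(-4160 + \frac{643}{120}\right) \left(-2718 + \frac{713}{-1661}\right) = - \frac{498557 \left(-2718 + 713 \left(- \frac{1}{1661}\right)\right)}{120} = - \frac{498557 \left(-2718 - \frac{713}{1661}\right)}{120} = \left(- \frac{498557}{120}\right) \left(- \frac{4515311}{1661}\right) = \frac{2251139906227}{199320}$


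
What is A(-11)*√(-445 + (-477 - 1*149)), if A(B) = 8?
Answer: 24*I*√119 ≈ 261.81*I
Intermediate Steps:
A(-11)*√(-445 + (-477 - 1*149)) = 8*√(-445 + (-477 - 1*149)) = 8*√(-445 + (-477 - 149)) = 8*√(-445 - 626) = 8*√(-1071) = 8*(3*I*√119) = 24*I*√119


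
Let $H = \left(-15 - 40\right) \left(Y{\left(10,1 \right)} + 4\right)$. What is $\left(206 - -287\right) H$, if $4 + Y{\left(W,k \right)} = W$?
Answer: $-271150$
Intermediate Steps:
$Y{\left(W,k \right)} = -4 + W$
$H = -550$ ($H = \left(-15 - 40\right) \left(\left(-4 + 10\right) + 4\right) = - 55 \left(6 + 4\right) = \left(-55\right) 10 = -550$)
$\left(206 - -287\right) H = \left(206 - -287\right) \left(-550\right) = \left(206 + 287\right) \left(-550\right) = 493 \left(-550\right) = -271150$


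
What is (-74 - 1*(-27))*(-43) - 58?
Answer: 1963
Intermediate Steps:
(-74 - 1*(-27))*(-43) - 58 = (-74 + 27)*(-43) - 58 = -47*(-43) - 58 = 2021 - 58 = 1963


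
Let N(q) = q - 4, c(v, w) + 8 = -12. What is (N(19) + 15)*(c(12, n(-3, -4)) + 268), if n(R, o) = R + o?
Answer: 7440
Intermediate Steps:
c(v, w) = -20 (c(v, w) = -8 - 12 = -20)
N(q) = -4 + q
(N(19) + 15)*(c(12, n(-3, -4)) + 268) = ((-4 + 19) + 15)*(-20 + 268) = (15 + 15)*248 = 30*248 = 7440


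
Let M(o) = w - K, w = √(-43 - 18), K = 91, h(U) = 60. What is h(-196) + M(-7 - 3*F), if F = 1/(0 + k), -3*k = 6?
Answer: -31 + I*√61 ≈ -31.0 + 7.8102*I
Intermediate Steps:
k = -2 (k = -⅓*6 = -2)
F = -½ (F = 1/(0 - 2) = 1/(-2) = -½ ≈ -0.50000)
w = I*√61 (w = √(-61) = I*√61 ≈ 7.8102*I)
M(o) = -91 + I*√61 (M(o) = I*√61 - 1*91 = I*√61 - 91 = -91 + I*√61)
h(-196) + M(-7 - 3*F) = 60 + (-91 + I*√61) = -31 + I*√61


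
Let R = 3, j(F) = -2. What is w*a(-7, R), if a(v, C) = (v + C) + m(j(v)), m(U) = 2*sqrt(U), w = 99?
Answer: -396 + 198*I*sqrt(2) ≈ -396.0 + 280.01*I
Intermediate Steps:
a(v, C) = C + v + 2*I*sqrt(2) (a(v, C) = (v + C) + 2*sqrt(-2) = (C + v) + 2*(I*sqrt(2)) = (C + v) + 2*I*sqrt(2) = C + v + 2*I*sqrt(2))
w*a(-7, R) = 99*(3 - 7 + 2*I*sqrt(2)) = 99*(-4 + 2*I*sqrt(2)) = -396 + 198*I*sqrt(2)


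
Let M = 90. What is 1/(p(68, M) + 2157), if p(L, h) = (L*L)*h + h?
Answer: 1/418407 ≈ 2.3900e-6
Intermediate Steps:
p(L, h) = h + h*L**2 (p(L, h) = L**2*h + h = h*L**2 + h = h + h*L**2)
1/(p(68, M) + 2157) = 1/(90*(1 + 68**2) + 2157) = 1/(90*(1 + 4624) + 2157) = 1/(90*4625 + 2157) = 1/(416250 + 2157) = 1/418407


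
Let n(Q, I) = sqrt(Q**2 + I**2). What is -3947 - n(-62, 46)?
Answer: -3947 - 2*sqrt(1490) ≈ -4024.2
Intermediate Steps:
n(Q, I) = sqrt(I**2 + Q**2)
-3947 - n(-62, 46) = -3947 - sqrt(46**2 + (-62)**2) = -3947 - sqrt(2116 + 3844) = -3947 - sqrt(5960) = -3947 - 2*sqrt(1490)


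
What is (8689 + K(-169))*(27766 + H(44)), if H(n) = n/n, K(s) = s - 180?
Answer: 231576780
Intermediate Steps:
K(s) = -180 + s
H(n) = 1
(8689 + K(-169))*(27766 + H(44)) = (8689 + (-180 - 169))*(27766 + 1) = (8689 - 349)*27767 = 8340*27767 = 231576780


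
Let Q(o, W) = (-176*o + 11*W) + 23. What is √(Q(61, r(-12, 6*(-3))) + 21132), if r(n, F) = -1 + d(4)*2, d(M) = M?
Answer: 16*√41 ≈ 102.45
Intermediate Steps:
r(n, F) = 7 (r(n, F) = -1 + 4*2 = -1 + 8 = 7)
Q(o, W) = 23 - 176*o + 11*W
√(Q(61, r(-12, 6*(-3))) + 21132) = √((23 - 176*61 + 11*7) + 21132) = √((23 - 10736 + 77) + 21132) = √(-10636 + 21132) = √10496 = 16*√41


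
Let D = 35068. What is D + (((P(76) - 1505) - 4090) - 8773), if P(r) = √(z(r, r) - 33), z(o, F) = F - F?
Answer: 20700 + I*√33 ≈ 20700.0 + 5.7446*I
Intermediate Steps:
z(o, F) = 0
P(r) = I*√33 (P(r) = √(0 - 33) = √(-33) = I*√33)
D + (((P(76) - 1505) - 4090) - 8773) = 35068 + (((I*√33 - 1505) - 4090) - 8773) = 35068 + (((-1505 + I*√33) - 4090) - 8773) = 35068 + ((-5595 + I*√33) - 8773) = 35068 + (-14368 + I*√33) = 20700 + I*√33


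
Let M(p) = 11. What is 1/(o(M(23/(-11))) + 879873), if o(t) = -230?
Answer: 1/879643 ≈ 1.1368e-6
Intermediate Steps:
1/(o(M(23/(-11))) + 879873) = 1/(-230 + 879873) = 1/879643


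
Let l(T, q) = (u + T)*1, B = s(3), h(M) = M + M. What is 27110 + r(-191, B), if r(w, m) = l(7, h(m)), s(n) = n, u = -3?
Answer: 27114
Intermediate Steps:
h(M) = 2*M
B = 3
l(T, q) = -3 + T (l(T, q) = (-3 + T)*1 = -3 + T)
r(w, m) = 4 (r(w, m) = -3 + 7 = 4)
27110 + r(-191, B) = 27110 + 4 = 27114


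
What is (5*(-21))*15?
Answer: -1575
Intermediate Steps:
(5*(-21))*15 = -105*15 = -1575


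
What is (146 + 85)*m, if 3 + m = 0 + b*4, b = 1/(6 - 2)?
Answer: -462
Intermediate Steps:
b = ¼ (b = 1/4 = ¼ ≈ 0.25000)
m = -2 (m = -3 + (0 + (¼)*4) = -3 + (0 + 1) = -3 + 1 = -2)
(146 + 85)*m = (146 + 85)*(-2) = 231*(-2) = -462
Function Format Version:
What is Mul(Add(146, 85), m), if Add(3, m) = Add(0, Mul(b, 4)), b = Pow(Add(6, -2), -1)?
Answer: -462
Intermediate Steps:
b = Rational(1, 4) (b = Pow(4, -1) = Rational(1, 4) ≈ 0.25000)
m = -2 (m = Add(-3, Add(0, Mul(Rational(1, 4), 4))) = Add(-3, Add(0, 1)) = Add(-3, 1) = -2)
Mul(Add(146, 85), m) = Mul(Add(146, 85), -2) = Mul(231, -2) = -462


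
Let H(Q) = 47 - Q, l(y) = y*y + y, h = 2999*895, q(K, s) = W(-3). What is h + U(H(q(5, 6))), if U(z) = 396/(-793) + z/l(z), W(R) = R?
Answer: 108553239112/40443 ≈ 2.6841e+6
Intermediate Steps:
q(K, s) = -3
h = 2684105
l(y) = y + y**2 (l(y) = y**2 + y = y + y**2)
U(z) = -396/793 + 1/(1 + z) (U(z) = 396/(-793) + z/((z*(1 + z))) = 396*(-1/793) + z*(1/(z*(1 + z))) = -396/793 + 1/(1 + z))
h + U(H(q(5, 6))) = 2684105 + (397 - 396*(47 - 1*(-3)))/(793*(1 + (47 - 1*(-3)))) = 2684105 + (397 - 396*(47 + 3))/(793*(1 + (47 + 3))) = 2684105 + (397 - 396*50)/(793*(1 + 50)) = 2684105 + (1/793)*(397 - 19800)/51 = 2684105 + (1/793)*(1/51)*(-19403) = 2684105 - 19403/40443 = 108553239112/40443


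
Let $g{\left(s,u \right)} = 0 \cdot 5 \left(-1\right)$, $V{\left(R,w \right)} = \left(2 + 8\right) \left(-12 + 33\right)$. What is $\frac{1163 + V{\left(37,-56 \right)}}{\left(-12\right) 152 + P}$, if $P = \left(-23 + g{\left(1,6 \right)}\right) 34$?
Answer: $- \frac{1373}{2606} \approx -0.52686$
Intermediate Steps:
$V{\left(R,w \right)} = 210$ ($V{\left(R,w \right)} = 10 \cdot 21 = 210$)
$g{\left(s,u \right)} = 0$ ($g{\left(s,u \right)} = 0 \left(-1\right) = 0$)
$P = -782$ ($P = \left(-23 + 0\right) 34 = \left(-23\right) 34 = -782$)
$\frac{1163 + V{\left(37,-56 \right)}}{\left(-12\right) 152 + P} = \frac{1163 + 210}{\left(-12\right) 152 - 782} = \frac{1373}{-1824 - 782} = \frac{1373}{-2606} = 1373 \left(- \frac{1}{2606}\right) = - \frac{1373}{2606}$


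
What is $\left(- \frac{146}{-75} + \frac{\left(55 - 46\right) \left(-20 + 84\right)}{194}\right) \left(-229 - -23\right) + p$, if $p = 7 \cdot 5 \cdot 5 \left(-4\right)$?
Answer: $- \frac{12459472}{7275} \approx -1712.6$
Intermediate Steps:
$p = -700$ ($p = 7 \cdot 25 \left(-4\right) = 175 \left(-4\right) = -700$)
$\left(- \frac{146}{-75} + \frac{\left(55 - 46\right) \left(-20 + 84\right)}{194}\right) \left(-229 - -23\right) + p = \left(- \frac{146}{-75} + \frac{\left(55 - 46\right) \left(-20 + 84\right)}{194}\right) \left(-229 - -23\right) - 700 = \left(\left(-146\right) \left(- \frac{1}{75}\right) + 9 \cdot 64 \cdot \frac{1}{194}\right) \left(-229 + 23\right) - 700 = \left(\frac{146}{75} + 576 \cdot \frac{1}{194}\right) \left(-206\right) - 700 = \left(\frac{146}{75} + \frac{288}{97}\right) \left(-206\right) - 700 = \frac{35762}{7275} \left(-206\right) - 700 = - \frac{7366972}{7275} - 700 = - \frac{12459472}{7275}$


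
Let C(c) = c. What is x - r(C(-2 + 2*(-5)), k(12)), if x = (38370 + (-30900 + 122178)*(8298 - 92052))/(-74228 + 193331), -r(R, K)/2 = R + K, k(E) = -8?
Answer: -2549874454/39701 ≈ -64227.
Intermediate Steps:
r(R, K) = -2*K - 2*R (r(R, K) = -2*(R + K) = -2*(K + R) = -2*K - 2*R)
x = -2548286414/39701 (x = (38370 + 91278*(-83754))/119103 = (38370 - 7644897612)*(1/119103) = -7644859242*1/119103 = -2548286414/39701 ≈ -64187.)
x - r(C(-2 + 2*(-5)), k(12)) = -2548286414/39701 - (-2*(-8) - 2*(-2 + 2*(-5))) = -2548286414/39701 - (16 - 2*(-2 - 10)) = -2548286414/39701 - (16 - 2*(-12)) = -2548286414/39701 - (16 + 24) = -2548286414/39701 - 1*40 = -2548286414/39701 - 40 = -2549874454/39701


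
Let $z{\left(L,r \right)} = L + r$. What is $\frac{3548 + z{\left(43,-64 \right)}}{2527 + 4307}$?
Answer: $\frac{3527}{6834} \approx 0.5161$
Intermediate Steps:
$\frac{3548 + z{\left(43,-64 \right)}}{2527 + 4307} = \frac{3548 + \left(43 - 64\right)}{2527 + 4307} = \frac{3548 - 21}{6834} = 3527 \cdot \frac{1}{6834} = \frac{3527}{6834}$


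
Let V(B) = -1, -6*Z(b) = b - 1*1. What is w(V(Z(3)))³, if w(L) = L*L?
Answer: 1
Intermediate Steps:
Z(b) = ⅙ - b/6 (Z(b) = -(b - 1*1)/6 = -(b - 1)/6 = -(-1 + b)/6 = ⅙ - b/6)
w(L) = L²
w(V(Z(3)))³ = ((-1)²)³ = 1³ = 1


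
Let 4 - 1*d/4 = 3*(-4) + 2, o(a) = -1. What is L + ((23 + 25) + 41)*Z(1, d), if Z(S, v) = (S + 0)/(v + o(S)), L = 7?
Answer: 474/55 ≈ 8.6182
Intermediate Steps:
d = 56 (d = 16 - 4*(3*(-4) + 2) = 16 - 4*(-12 + 2) = 16 - 4*(-10) = 16 + 40 = 56)
Z(S, v) = S/(-1 + v) (Z(S, v) = (S + 0)/(v - 1) = S/(-1 + v))
L + ((23 + 25) + 41)*Z(1, d) = 7 + ((23 + 25) + 41)*(1/(-1 + 56)) = 7 + (48 + 41)*(1/55) = 7 + 89*(1*(1/55)) = 7 + 89*(1/55) = 7 + 89/55 = 474/55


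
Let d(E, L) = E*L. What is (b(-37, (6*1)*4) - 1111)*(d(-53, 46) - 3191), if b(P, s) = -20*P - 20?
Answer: 2200939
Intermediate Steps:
b(P, s) = -20 - 20*P
(b(-37, (6*1)*4) - 1111)*(d(-53, 46) - 3191) = ((-20 - 20*(-37)) - 1111)*(-53*46 - 3191) = ((-20 + 740) - 1111)*(-2438 - 3191) = (720 - 1111)*(-5629) = -391*(-5629) = 2200939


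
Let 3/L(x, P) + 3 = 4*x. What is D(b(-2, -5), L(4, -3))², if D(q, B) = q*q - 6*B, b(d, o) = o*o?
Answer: 65723449/169 ≈ 3.8890e+5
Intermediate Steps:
L(x, P) = 3/(-3 + 4*x)
b(d, o) = o²
D(q, B) = q² - 6*B
D(b(-2, -5), L(4, -3))² = (((-5)²)² - 18/(-3 + 4*4))² = (25² - 18/(-3 + 16))² = (625 - 18/13)² = (8107/13)² = 65723449/169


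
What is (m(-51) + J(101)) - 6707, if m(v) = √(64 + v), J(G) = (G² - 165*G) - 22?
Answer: -13193 + √13 ≈ -13189.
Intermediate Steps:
J(G) = -22 + G² - 165*G
(m(-51) + J(101)) - 6707 = (√(64 - 51) + (-22 + 101² - 165*101)) - 6707 = (√13 + (-22 + 10201 - 16665)) - 6707 = (√13 - 6486) - 6707 = (-6486 + √13) - 6707 = -13193 + √13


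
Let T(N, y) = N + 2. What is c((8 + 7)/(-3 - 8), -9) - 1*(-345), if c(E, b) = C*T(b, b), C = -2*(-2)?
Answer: 317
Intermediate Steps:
T(N, y) = 2 + N
C = 4
c(E, b) = 8 + 4*b (c(E, b) = 4*(2 + b) = 8 + 4*b)
c((8 + 7)/(-3 - 8), -9) - 1*(-345) = (8 + 4*(-9)) - 1*(-345) = (8 - 36) + 345 = -28 + 345 = 317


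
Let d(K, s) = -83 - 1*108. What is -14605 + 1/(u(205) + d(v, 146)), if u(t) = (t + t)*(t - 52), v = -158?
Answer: -913382094/62539 ≈ -14605.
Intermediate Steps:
d(K, s) = -191 (d(K, s) = -83 - 108 = -191)
u(t) = 2*t*(-52 + t) (u(t) = (2*t)*(-52 + t) = 2*t*(-52 + t))
-14605 + 1/(u(205) + d(v, 146)) = -14605 + 1/(2*205*(-52 + 205) - 191) = -14605 + 1/(2*205*153 - 191) = -14605 + 1/(62730 - 191) = -14605 + 1/62539 = -913382094/62539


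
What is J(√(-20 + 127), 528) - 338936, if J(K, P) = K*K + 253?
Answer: -338576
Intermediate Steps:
J(K, P) = 253 + K² (J(K, P) = K² + 253 = 253 + K²)
J(√(-20 + 127), 528) - 338936 = (253 + (√(-20 + 127))²) - 338936 = (253 + (√107)²) - 338936 = (253 + 107) - 338936 = 360 - 338936 = -338576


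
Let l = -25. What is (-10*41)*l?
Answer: 10250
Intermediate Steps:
(-10*41)*l = -10*41*(-25) = -410*(-25) = 10250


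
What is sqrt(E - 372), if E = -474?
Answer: 3*I*sqrt(94) ≈ 29.086*I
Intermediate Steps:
sqrt(E - 372) = sqrt(-474 - 372) = sqrt(-846) = 3*I*sqrt(94)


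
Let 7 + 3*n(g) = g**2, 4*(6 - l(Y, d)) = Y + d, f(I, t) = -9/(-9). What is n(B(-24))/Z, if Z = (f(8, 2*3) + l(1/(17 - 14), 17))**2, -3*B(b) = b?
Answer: 171/64 ≈ 2.6719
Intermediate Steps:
B(b) = -b/3
f(I, t) = 1 (f(I, t) = -9*(-1/9) = 1)
l(Y, d) = 6 - Y/4 - d/4 (l(Y, d) = 6 - (Y + d)/4 = 6 + (-Y/4 - d/4) = 6 - Y/4 - d/4)
n(g) = -7/3 + g**2/3
Z = 64/9 (Z = (1 + (6 - 1/(4*(17 - 14)) - 1/4*17))**2 = (1 + (6 - 1/4/3 - 17/4))**2 = (1 + (6 - 1/4*1/3 - 17/4))**2 = (1 + (6 - 1/12 - 17/4))**2 = (1 + 5/3)**2 = (8/3)**2 = 64/9 ≈ 7.1111)
n(B(-24))/Z = (-7/3 + (-1/3*(-24))**2/3)/(64/9) = (-7/3 + (1/3)*8**2)*(9/64) = (-7/3 + (1/3)*64)*(9/64) = (-7/3 + 64/3)*(9/64) = 19*(9/64) = 171/64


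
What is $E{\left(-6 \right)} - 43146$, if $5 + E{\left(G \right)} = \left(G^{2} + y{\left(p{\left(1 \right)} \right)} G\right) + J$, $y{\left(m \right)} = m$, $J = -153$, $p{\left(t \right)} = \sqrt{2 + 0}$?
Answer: $-43268 - 6 \sqrt{2} \approx -43277.0$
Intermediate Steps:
$p{\left(t \right)} = \sqrt{2}$
$E{\left(G \right)} = -158 + G^{2} + G \sqrt{2}$ ($E{\left(G \right)} = -5 - \left(153 - G^{2} - \sqrt{2} G\right) = -5 - \left(153 - G^{2} - G \sqrt{2}\right) = -5 + \left(-153 + G^{2} + G \sqrt{2}\right) = -158 + G^{2} + G \sqrt{2}$)
$E{\left(-6 \right)} - 43146 = \left(-158 + \left(-6\right)^{2} - 6 \sqrt{2}\right) - 43146 = \left(-158 + 36 - 6 \sqrt{2}\right) - 43146 = \left(-122 - 6 \sqrt{2}\right) - 43146 = -43268 - 6 \sqrt{2}$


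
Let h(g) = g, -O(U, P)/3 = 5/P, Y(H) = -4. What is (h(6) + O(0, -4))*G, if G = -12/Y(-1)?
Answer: 117/4 ≈ 29.250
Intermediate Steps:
O(U, P) = -15/P
G = 3 (G = -12/(-4) = -12*(-¼) = 3)
(h(6) + O(0, -4))*G = (6 - 15/(-4))*3 = (6 - 15*(-¼))*3 = (6 + 15/4)*3 = (39/4)*3 = 117/4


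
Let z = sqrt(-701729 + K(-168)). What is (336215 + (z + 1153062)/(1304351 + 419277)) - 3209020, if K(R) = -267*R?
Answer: -2475822991739/861814 + I*sqrt(656873)/1723628 ≈ -2.8728e+6 + 0.00047022*I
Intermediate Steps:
z = I*sqrt(656873) (z = sqrt(-701729 - 267*(-168)) = sqrt(-701729 + 44856) = sqrt(-656873) = I*sqrt(656873) ≈ 810.48*I)
(336215 + (z + 1153062)/(1304351 + 419277)) - 3209020 = (336215 + (I*sqrt(656873) + 1153062)/(1304351 + 419277)) - 3209020 = (336215 + (1153062 + I*sqrt(656873))/1723628) - 3209020 = (336215 + (1153062 + I*sqrt(656873))*(1/1723628)) - 3209020 = (336215 + (576531/861814 + I*sqrt(656873)/1723628)) - 3209020 = (289755370541/861814 + I*sqrt(656873)/1723628) - 3209020 = -2475822991739/861814 + I*sqrt(656873)/1723628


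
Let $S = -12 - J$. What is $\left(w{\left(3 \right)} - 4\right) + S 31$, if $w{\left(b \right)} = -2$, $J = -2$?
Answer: $-316$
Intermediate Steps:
$S = -10$ ($S = -12 - -2 = -12 + 2 = -10$)
$\left(w{\left(3 \right)} - 4\right) + S 31 = \left(-2 - 4\right) - 310 = -6 - 310 = -316$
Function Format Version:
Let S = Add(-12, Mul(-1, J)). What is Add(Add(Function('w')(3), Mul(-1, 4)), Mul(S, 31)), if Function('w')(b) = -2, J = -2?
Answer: -316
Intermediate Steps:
S = -10 (S = Add(-12, Mul(-1, -2)) = Add(-12, 2) = -10)
Add(Add(Function('w')(3), Mul(-1, 4)), Mul(S, 31)) = Add(Add(-2, Mul(-1, 4)), Mul(-10, 31)) = Add(Add(-2, -4), -310) = Add(-6, -310) = -316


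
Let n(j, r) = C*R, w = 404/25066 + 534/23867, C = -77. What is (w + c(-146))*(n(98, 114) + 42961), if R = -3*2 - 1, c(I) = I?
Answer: -65491128675000/10314659 ≈ -6.3493e+6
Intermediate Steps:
R = -7 (R = -6 - 1 = -7)
w = 11513756/299125111 (w = 404*(1/25066) + 534*(1/23867) = 202/12533 + 534/23867 = 11513756/299125111 ≈ 0.038491)
n(j, r) = 539 (n(j, r) = -77*(-7) = 539)
(w + c(-146))*(n(98, 114) + 42961) = (11513756/299125111 - 146)*(539 + 42961) = -43660752450/299125111*43500 = -65491128675000/10314659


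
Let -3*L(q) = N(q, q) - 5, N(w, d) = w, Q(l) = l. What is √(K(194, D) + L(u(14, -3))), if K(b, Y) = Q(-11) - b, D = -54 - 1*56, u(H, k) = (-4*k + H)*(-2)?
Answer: I*√186 ≈ 13.638*I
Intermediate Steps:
u(H, k) = -2*H + 8*k (u(H, k) = (H - 4*k)*(-2) = -2*H + 8*k)
D = -110 (D = -54 - 56 = -110)
K(b, Y) = -11 - b
L(q) = 5/3 - q/3 (L(q) = -(q - 5)/3 = -(-5 + q)/3 = 5/3 - q/3)
√(K(194, D) + L(u(14, -3))) = √((-11 - 1*194) + (5/3 - (-2*14 + 8*(-3))/3)) = √((-11 - 194) + (5/3 - (-28 - 24)/3)) = √(-205 + (5/3 - ⅓*(-52))) = √(-205 + (5/3 + 52/3)) = √(-205 + 19) = √(-186) = I*√186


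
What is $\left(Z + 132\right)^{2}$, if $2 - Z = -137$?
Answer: $73441$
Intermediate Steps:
$Z = 139$ ($Z = 2 - -137 = 2 + 137 = 139$)
$\left(Z + 132\right)^{2} = \left(139 + 132\right)^{2} = 271^{2} = 73441$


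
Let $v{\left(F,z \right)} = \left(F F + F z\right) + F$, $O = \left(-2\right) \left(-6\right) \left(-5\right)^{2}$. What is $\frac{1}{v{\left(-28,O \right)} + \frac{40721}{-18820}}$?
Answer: $- \frac{18820}{143900801} \approx -0.00013078$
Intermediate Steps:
$O = 300$ ($O = 12 \cdot 25 = 300$)
$v{\left(F,z \right)} = F + F^{2} + F z$ ($v{\left(F,z \right)} = \left(F^{2} + F z\right) + F = F + F^{2} + F z$)
$\frac{1}{v{\left(-28,O \right)} + \frac{40721}{-18820}} = \frac{1}{- 28 \left(1 - 28 + 300\right) + \frac{40721}{-18820}} = \frac{1}{\left(-28\right) 273 + 40721 \left(- \frac{1}{18820}\right)} = \frac{1}{-7644 - \frac{40721}{18820}} = \frac{1}{- \frac{143900801}{18820}} = - \frac{18820}{143900801}$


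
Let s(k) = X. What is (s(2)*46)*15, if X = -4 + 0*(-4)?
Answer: -2760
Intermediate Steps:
X = -4 (X = -4 + 0 = -4)
s(k) = -4
(s(2)*46)*15 = -4*46*15 = -184*15 = -2760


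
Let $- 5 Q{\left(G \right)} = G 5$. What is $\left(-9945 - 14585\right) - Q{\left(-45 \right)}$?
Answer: $-24575$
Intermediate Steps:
$Q{\left(G \right)} = - G$ ($Q{\left(G \right)} = - \frac{G 5}{5} = - \frac{5 G}{5} = - G$)
$\left(-9945 - 14585\right) - Q{\left(-45 \right)} = \left(-9945 - 14585\right) - \left(-1\right) \left(-45\right) = \left(-9945 - 14585\right) - 45 = -24530 - 45 = -24575$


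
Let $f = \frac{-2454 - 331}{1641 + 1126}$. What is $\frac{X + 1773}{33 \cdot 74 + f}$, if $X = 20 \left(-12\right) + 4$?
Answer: $\frac{4252879}{6754229} \approx 0.62966$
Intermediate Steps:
$X = -236$ ($X = -240 + 4 = -236$)
$f = - \frac{2785}{2767} \approx -1.0065$
$\frac{X + 1773}{33 \cdot 74 + f} = \frac{-236 + 1773}{33 \cdot 74 - \frac{2785}{2767}} = \frac{1537}{2442 - \frac{2785}{2767}} = \frac{1537}{\frac{6754229}{2767}} = 1537 \cdot \frac{2767}{6754229} = \frac{4252879}{6754229}$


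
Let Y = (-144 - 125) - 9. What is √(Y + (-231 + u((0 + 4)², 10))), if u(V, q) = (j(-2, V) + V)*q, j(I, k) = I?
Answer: 3*I*√41 ≈ 19.209*I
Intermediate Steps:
u(V, q) = q*(-2 + V) (u(V, q) = (-2 + V)*q = q*(-2 + V))
Y = -278 (Y = -269 - 9 = -278)
√(Y + (-231 + u((0 + 4)², 10))) = √(-278 + (-231 + 10*(-2 + (0 + 4)²))) = √(-278 + (-231 + 10*(-2 + 4²))) = √(-278 + (-231 + 10*(-2 + 16))) = √(-278 + (-231 + 10*14)) = √(-278 + (-231 + 140)) = √(-278 - 91) = √(-369) = 3*I*√41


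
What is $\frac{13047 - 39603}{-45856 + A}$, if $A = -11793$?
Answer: $\frac{26556}{57649} \approx 0.46065$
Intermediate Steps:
$\frac{13047 - 39603}{-45856 + A} = \frac{13047 - 39603}{-45856 - 11793} = - \frac{26556}{-57649} = \left(-26556\right) \left(- \frac{1}{57649}\right) = \frac{26556}{57649}$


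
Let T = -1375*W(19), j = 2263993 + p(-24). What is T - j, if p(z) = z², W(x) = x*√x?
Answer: -2264569 - 26125*√19 ≈ -2.3784e+6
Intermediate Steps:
W(x) = x^(3/2)
j = 2264569 (j = 2263993 + (-24)² = 2263993 + 576 = 2264569)
T = -26125*√19 ≈ -1.1388e+5
T - j = -26125*√19 - 1*2264569 = -26125*√19 - 2264569 = -2264569 - 26125*√19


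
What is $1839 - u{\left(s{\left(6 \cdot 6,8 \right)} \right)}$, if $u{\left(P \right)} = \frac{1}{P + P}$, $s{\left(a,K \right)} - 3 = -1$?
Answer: $\frac{7355}{4} \approx 1838.8$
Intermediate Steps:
$s{\left(a,K \right)} = 2$ ($s{\left(a,K \right)} = 3 - 1 = 2$)
$u{\left(P \right)} = \frac{1}{2 P}$
$1839 - u{\left(s{\left(6 \cdot 6,8 \right)} \right)} = 1839 - \frac{1}{2 \cdot 2} = 1839 - \frac{1}{2} \cdot \frac{1}{2} = 1839 - \frac{1}{4} = \frac{7355}{4}$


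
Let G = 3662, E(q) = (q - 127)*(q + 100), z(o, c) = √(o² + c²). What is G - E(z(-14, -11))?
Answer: 16045 + 27*√317 ≈ 16526.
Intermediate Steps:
z(o, c) = √(c² + o²)
E(q) = (-127 + q)*(100 + q)
G - E(z(-14, -11)) = 3662 - (-12700 + (√((-11)² + (-14)²))² - 27*√((-11)² + (-14)²)) = 3662 - (-12700 + (√(121 + 196))² - 27*√(121 + 196)) = 3662 - (-12700 + (√317)² - 27*√317) = 3662 - (-12700 + 317 - 27*√317) = 3662 - (-12383 - 27*√317) = 3662 + (12383 + 27*√317) = 16045 + 27*√317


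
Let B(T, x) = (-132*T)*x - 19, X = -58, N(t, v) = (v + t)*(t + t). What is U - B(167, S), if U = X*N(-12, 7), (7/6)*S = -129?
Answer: -17110643/7 ≈ -2.4444e+6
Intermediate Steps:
N(t, v) = 2*t*(t + v) (N(t, v) = (t + v)*(2*t) = 2*t*(t + v))
S = -774/7 (S = (6/7)*(-129) = -774/7 ≈ -110.57)
U = -6960 (U = -116*(-12)*(-12 + 7) = -116*(-12)*(-5) = -58*120 = -6960)
B(T, x) = -19 - 132*T*x (B(T, x) = -132*T*x - 19 = -19 - 132*T*x)
U - B(167, S) = -6960 - (-19 - 132*167*(-774/7)) = -6960 - (-19 + 17062056/7) = -6960 - 1*17061923/7 = -6960 - 17061923/7 = -17110643/7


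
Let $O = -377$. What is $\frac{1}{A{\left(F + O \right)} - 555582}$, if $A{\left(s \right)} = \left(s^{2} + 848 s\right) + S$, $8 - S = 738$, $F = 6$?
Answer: $- \frac{1}{733279} \approx -1.3637 \cdot 10^{-6}$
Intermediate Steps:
$S = -730$ ($S = 8 - 738 = -730$)
$A{\left(s \right)} = -730 + s^{2} + 848 s$ ($A{\left(s \right)} = \left(s^{2} + 848 s\right) - 730 = -730 + s^{2} + 848 s$)
$\frac{1}{A{\left(F + O \right)} - 555582} = \frac{1}{\left(-730 + \left(6 - 377\right)^{2} + 848 \left(6 - 377\right)\right) - 555582} = \frac{1}{\left(-730 + \left(-371\right)^{2} + 848 \left(-371\right)\right) - 555582} = \frac{1}{\left(-730 + 137641 - 314608\right) - 555582} = \frac{1}{-177697 - 555582} = \frac{1}{-733279} = - \frac{1}{733279}$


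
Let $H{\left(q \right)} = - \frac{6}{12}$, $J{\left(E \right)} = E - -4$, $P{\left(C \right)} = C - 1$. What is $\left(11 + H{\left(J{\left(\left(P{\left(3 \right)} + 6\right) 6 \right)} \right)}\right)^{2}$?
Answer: $\frac{441}{4} \approx 110.25$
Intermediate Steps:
$P{\left(C \right)} = -1 + C$
$J{\left(E \right)} = 4 + E$ ($J{\left(E \right)} = E + 4 = 4 + E$)
$H{\left(q \right)} = - \frac{1}{2}$ ($H{\left(q \right)} = \left(-6\right) \frac{1}{12} = - \frac{1}{2}$)
$\left(11 + H{\left(J{\left(\left(P{\left(3 \right)} + 6\right) 6 \right)} \right)}\right)^{2} = \left(11 - \frac{1}{2}\right)^{2} = \left(\frac{21}{2}\right)^{2} = \frac{441}{4}$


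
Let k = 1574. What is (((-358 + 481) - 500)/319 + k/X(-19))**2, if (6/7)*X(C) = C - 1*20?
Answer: 1282427721/1002001 ≈ 1279.9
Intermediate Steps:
X(C) = -70/3 + 7*C/6 (X(C) = 7*(C - 1*20)/6 = 7*(C - 20)/6 = 7*(-20 + C)/6 = -70/3 + 7*C/6)
(((-358 + 481) - 500)/319 + k/X(-19))**2 = (((-358 + 481) - 500)/319 + 1574/(-70/3 + (7/6)*(-19)))**2 = ((123 - 500)*(1/319) + 1574/(-70/3 - 133/6))**2 = (-377*1/319 + 1574/(-91/2))**2 = (-13/11 + 1574*(-2/91))**2 = (-13/11 - 3148/91)**2 = (-35811/1001)**2 = 1282427721/1002001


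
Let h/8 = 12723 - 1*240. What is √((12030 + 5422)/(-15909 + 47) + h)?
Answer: √6281452390598/7931 ≈ 316.01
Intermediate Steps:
h = 99864 (h = 8*(12723 - 1*240) = 8*(12723 - 240) = 8*12483 = 99864)
√((12030 + 5422)/(-15909 + 47) + h) = √((12030 + 5422)/(-15909 + 47) + 99864) = √(17452/(-15862) + 99864) = √(17452*(-1/15862) + 99864) = √(-8726/7931 + 99864) = √(792012658/7931) = √6281452390598/7931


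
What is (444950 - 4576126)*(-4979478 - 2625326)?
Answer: 31416783769504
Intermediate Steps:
(444950 - 4576126)*(-4979478 - 2625326) = -4131176*(-7604804) = 31416783769504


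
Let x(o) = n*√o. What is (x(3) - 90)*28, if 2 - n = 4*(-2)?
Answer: -2520 + 280*√3 ≈ -2035.0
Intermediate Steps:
n = 10 (n = 2 - 4*(-2) = 2 - 1*(-8) = 2 + 8 = 10)
x(o) = 10*√o
(x(3) - 90)*28 = (10*√3 - 90)*28 = (-90 + 10*√3)*28 = -2520 + 280*√3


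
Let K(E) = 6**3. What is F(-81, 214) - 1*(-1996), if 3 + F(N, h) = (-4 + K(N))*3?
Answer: 2629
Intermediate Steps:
K(E) = 216
F(N, h) = 633 (F(N, h) = -3 + (-4 + 216)*3 = -3 + 212*3 = -3 + 636 = 633)
F(-81, 214) - 1*(-1996) = 633 - 1*(-1996) = 633 + 1996 = 2629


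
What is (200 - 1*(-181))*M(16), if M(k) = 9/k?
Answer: 3429/16 ≈ 214.31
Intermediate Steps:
(200 - 1*(-181))*M(16) = (200 - 1*(-181))*(9/16) = (200 + 181)*(9*(1/16)) = 381*(9/16) = 3429/16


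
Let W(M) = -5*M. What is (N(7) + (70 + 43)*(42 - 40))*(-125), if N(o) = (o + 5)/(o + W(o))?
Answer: -197375/7 ≈ -28196.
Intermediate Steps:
N(o) = -(5 + o)/(4*o) (N(o) = (o + 5)/(o - 5*o) = (5 + o)/((-4*o)) = (5 + o)*(-1/(4*o)) = -(5 + o)/(4*o))
(N(7) + (70 + 43)*(42 - 40))*(-125) = ((¼)*(-5 - 1*7)/7 + (70 + 43)*(42 - 40))*(-125) = ((¼)*(⅐)*(-5 - 7) + 113*2)*(-125) = ((¼)*(⅐)*(-12) + 226)*(-125) = (-3/7 + 226)*(-125) = (1579/7)*(-125) = -197375/7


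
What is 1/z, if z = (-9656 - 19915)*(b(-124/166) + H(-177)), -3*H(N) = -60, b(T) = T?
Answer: -83/47254458 ≈ -1.7564e-6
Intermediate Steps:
H(N) = 20 (H(N) = -⅓*(-60) = 20)
z = -47254458/83 (z = (-9656 - 19915)*(-124/166 + 20) = -29571*(-124*1/166 + 20) = -29571*(-62/83 + 20) = -29571*1598/83 = -47254458/83 ≈ -5.6933e+5)
1/z = 1/(-47254458/83) = -83/47254458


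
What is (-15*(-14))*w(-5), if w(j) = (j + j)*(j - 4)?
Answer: 18900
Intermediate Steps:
w(j) = 2*j*(-4 + j) (w(j) = (2*j)*(-4 + j) = 2*j*(-4 + j))
(-15*(-14))*w(-5) = (-15*(-14))*(2*(-5)*(-4 - 5)) = 210*(2*(-5)*(-9)) = 210*90 = 18900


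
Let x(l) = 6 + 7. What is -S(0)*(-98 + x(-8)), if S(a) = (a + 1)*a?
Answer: 0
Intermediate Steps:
S(a) = a*(1 + a) (S(a) = (1 + a)*a = a*(1 + a))
x(l) = 13
-S(0)*(-98 + x(-8)) = -0*(1 + 0)*(-98 + 13) = -0*1*(-85) = -0*(-85) = -1*0 = 0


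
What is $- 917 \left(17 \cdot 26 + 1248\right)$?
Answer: $-1549730$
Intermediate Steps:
$- 917 \left(17 \cdot 26 + 1248\right) = - 917 \left(442 + 1248\right) = \left(-917\right) 1690 = -1549730$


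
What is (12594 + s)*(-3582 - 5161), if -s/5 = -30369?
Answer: -1437690177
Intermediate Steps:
s = 151845 (s = -5*(-30369) = 151845)
(12594 + s)*(-3582 - 5161) = (12594 + 151845)*(-3582 - 5161) = 164439*(-8743) = -1437690177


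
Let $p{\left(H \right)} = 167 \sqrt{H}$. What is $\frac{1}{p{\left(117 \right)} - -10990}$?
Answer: $\frac{10990}{117517087} - \frac{501 \sqrt{13}}{117517087} \approx 7.8147 \cdot 10^{-5}$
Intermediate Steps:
$\frac{1}{p{\left(117 \right)} - -10990} = \frac{1}{167 \sqrt{117} - -10990} = \frac{1}{167 \cdot 3 \sqrt{13} + 10990} = \frac{1}{501 \sqrt{13} + 10990} = \frac{1}{10990 + 501 \sqrt{13}}$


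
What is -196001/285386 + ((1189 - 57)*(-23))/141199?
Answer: -35105455095/40296217814 ≈ -0.87119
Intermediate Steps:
-196001/285386 + ((1189 - 57)*(-23))/141199 = -196001*1/285386 + (1132*(-23))*(1/141199) = -196001/285386 - 26036*1/141199 = -196001/285386 - 26036/141199 = -35105455095/40296217814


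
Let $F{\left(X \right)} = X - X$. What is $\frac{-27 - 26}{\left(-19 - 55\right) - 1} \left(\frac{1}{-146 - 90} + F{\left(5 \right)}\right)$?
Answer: $- \frac{53}{17700} \approx -0.0029944$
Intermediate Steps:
$F{\left(X \right)} = 0$
$\frac{-27 - 26}{\left(-19 - 55\right) - 1} \left(\frac{1}{-146 - 90} + F{\left(5 \right)}\right) = \frac{-27 - 26}{\left(-19 - 55\right) - 1} \left(\frac{1}{-146 - 90} + 0\right) = - \frac{53}{\left(-19 - 55\right) - 1} \left(\frac{1}{-236} + 0\right) = - \frac{53}{-74 - 1} \left(- \frac{1}{236} + 0\right) = - \frac{53}{-75} \left(- \frac{1}{236}\right) = \left(-53\right) \left(- \frac{1}{75}\right) \left(- \frac{1}{236}\right) = \frac{53}{75} \left(- \frac{1}{236}\right) = - \frac{53}{17700}$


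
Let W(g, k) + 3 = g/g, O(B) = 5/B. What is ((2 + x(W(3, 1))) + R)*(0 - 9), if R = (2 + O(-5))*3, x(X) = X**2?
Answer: -81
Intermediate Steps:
W(g, k) = -2 (W(g, k) = -3 + g/g = -3 + 1 = -2)
R = 3 (R = (2 + 5/(-5))*3 = (2 + 5*(-1/5))*3 = (2 - 1)*3 = 1*3 = 3)
((2 + x(W(3, 1))) + R)*(0 - 9) = ((2 + (-2)**2) + 3)*(0 - 9) = ((2 + 4) + 3)*(-9) = (6 + 3)*(-9) = 9*(-9) = -81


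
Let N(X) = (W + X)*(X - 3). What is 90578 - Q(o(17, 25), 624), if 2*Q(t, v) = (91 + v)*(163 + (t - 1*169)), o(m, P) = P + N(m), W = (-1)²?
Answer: -12609/2 ≈ -6304.5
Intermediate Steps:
W = 1
N(X) = (1 + X)*(-3 + X) (N(X) = (1 + X)*(X - 3) = (1 + X)*(-3 + X))
o(m, P) = -3 + P + m² - 2*m (o(m, P) = P + (-3 + m² - 2*m) = -3 + P + m² - 2*m)
Q(t, v) = (-6 + t)*(91 + v)/2 (Q(t, v) = ((91 + v)*(163 + (t - 1*169)))/2 = ((91 + v)*(163 + (t - 169)))/2 = ((91 + v)*(163 + (-169 + t)))/2 = ((91 + v)*(-6 + t))/2 = ((-6 + t)*(91 + v))/2 = (-6 + t)*(91 + v)/2)
90578 - Q(o(17, 25), 624) = 90578 - (-273 - 3*624 + 91*(-3 + 25 + 17² - 2*17)/2 + (½)*(-3 + 25 + 17² - 2*17)*624) = 90578 - (-273 - 1872 + 91*(-3 + 25 + 289 - 34)/2 + (½)*(-3 + 25 + 289 - 34)*624) = 90578 - (-273 - 1872 + (91/2)*277 + (½)*277*624) = 90578 - (-273 - 1872 + 25207/2 + 86424) = 90578 - 1*193765/2 = 90578 - 193765/2 = -12609/2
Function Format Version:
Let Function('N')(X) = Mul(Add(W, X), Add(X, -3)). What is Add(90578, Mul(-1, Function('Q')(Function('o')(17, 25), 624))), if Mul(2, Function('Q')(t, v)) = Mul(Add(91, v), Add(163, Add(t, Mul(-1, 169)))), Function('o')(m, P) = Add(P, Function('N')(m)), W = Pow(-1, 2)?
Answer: Rational(-12609, 2) ≈ -6304.5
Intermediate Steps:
W = 1
Function('N')(X) = Mul(Add(1, X), Add(-3, X)) (Function('N')(X) = Mul(Add(1, X), Add(X, -3)) = Mul(Add(1, X), Add(-3, X)))
Function('o')(m, P) = Add(-3, P, Pow(m, 2), Mul(-2, m)) (Function('o')(m, P) = Add(P, Add(-3, Pow(m, 2), Mul(-2, m))) = Add(-3, P, Pow(m, 2), Mul(-2, m)))
Function('Q')(t, v) = Mul(Rational(1, 2), Add(-6, t), Add(91, v)) (Function('Q')(t, v) = Mul(Rational(1, 2), Mul(Add(91, v), Add(163, Add(t, Mul(-1, 169))))) = Mul(Rational(1, 2), Mul(Add(91, v), Add(163, Add(t, -169)))) = Mul(Rational(1, 2), Mul(Add(91, v), Add(163, Add(-169, t)))) = Mul(Rational(1, 2), Mul(Add(91, v), Add(-6, t))) = Mul(Rational(1, 2), Mul(Add(-6, t), Add(91, v))) = Mul(Rational(1, 2), Add(-6, t), Add(91, v)))
Add(90578, Mul(-1, Function('Q')(Function('o')(17, 25), 624))) = Add(90578, Mul(-1, Add(-273, Mul(-3, 624), Mul(Rational(91, 2), Add(-3, 25, Pow(17, 2), Mul(-2, 17))), Mul(Rational(1, 2), Add(-3, 25, Pow(17, 2), Mul(-2, 17)), 624)))) = Add(90578, Mul(-1, Add(-273, -1872, Mul(Rational(91, 2), Add(-3, 25, 289, -34)), Mul(Rational(1, 2), Add(-3, 25, 289, -34), 624)))) = Add(90578, Mul(-1, Add(-273, -1872, Mul(Rational(91, 2), 277), Mul(Rational(1, 2), 277, 624)))) = Add(90578, Mul(-1, Add(-273, -1872, Rational(25207, 2), 86424))) = Add(90578, Mul(-1, Rational(193765, 2))) = Add(90578, Rational(-193765, 2)) = Rational(-12609, 2)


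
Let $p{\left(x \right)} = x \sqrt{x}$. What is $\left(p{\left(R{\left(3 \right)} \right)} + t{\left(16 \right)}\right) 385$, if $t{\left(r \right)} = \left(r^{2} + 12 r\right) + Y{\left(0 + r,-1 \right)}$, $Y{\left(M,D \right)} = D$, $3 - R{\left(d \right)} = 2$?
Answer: $172480$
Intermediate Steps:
$R{\left(d \right)} = 1$ ($R{\left(d \right)} = 3 - 2 = 1$)
$p{\left(x \right)} = x^{\frac{3}{2}}$
$t{\left(r \right)} = -1 + r^{2} + 12 r$ ($t{\left(r \right)} = \left(r^{2} + 12 r\right) - 1 = -1 + r^{2} + 12 r$)
$\left(p{\left(R{\left(3 \right)} \right)} + t{\left(16 \right)}\right) 385 = \left(1^{\frac{3}{2}} + \left(-1 + 16^{2} + 12 \cdot 16\right)\right) 385 = \left(1 + \left(-1 + 256 + 192\right)\right) 385 = \left(1 + 447\right) 385 = 448 \cdot 385 = 172480$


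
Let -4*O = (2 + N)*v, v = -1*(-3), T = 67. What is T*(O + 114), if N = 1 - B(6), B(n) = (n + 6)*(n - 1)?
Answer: 42009/4 ≈ 10502.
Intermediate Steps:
v = 3
B(n) = (-1 + n)*(6 + n) (B(n) = (6 + n)*(-1 + n) = (-1 + n)*(6 + n))
N = -59 (N = 1 - (-6 + 6**2 + 5*6) = 1 - (-6 + 36 + 30) = 1 - 1*60 = 1 - 60 = -59)
O = 171/4 (O = -(2 - 59)*3/4 = -(-57)*3/4 = -1/4*(-171) = 171/4 ≈ 42.750)
T*(O + 114) = 67*(171/4 + 114) = 67*(627/4) = 42009/4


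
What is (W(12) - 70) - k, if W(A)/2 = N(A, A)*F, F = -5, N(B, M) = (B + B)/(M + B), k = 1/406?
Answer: -32481/406 ≈ -80.002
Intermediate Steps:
k = 1/406 ≈ 0.0024631
N(B, M) = 2*B/(B + M) (N(B, M) = (2*B)/(B + M) = 2*B/(B + M))
W(A) = -10 (W(A) = 2*((2*A/(A + A))*(-5)) = 2*((2*A/((2*A)))*(-5)) = 2*((2*A*(1/(2*A)))*(-5)) = 2*(1*(-5)) = 2*(-5) = -10)
(W(12) - 70) - k = (-10 - 70) - 1*1/406 = -80 - 1/406 = -32481/406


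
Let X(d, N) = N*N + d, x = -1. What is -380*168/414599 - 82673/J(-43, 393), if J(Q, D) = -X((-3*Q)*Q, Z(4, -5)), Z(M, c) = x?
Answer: -38779619/2574878 ≈ -15.061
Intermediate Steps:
Z(M, c) = -1
X(d, N) = d + N² (X(d, N) = N² + d = d + N²)
J(Q, D) = -1 + 3*Q² (J(Q, D) = -((-3*Q)*Q + (-1)²) = -(-3*Q² + 1) = -(1 - 3*Q²) = -1 + 3*Q²)
-380*168/414599 - 82673/J(-43, 393) = -380*168/414599 - 82673/(-1 + 3*(-43)²) = -63840*1/414599 - 82673/(-1 + 3*1849) = -3360/21821 - 82673/(-1 + 5547) = -3360/21821 - 82673/5546 = -3360/21821 - 82673*1/5546 = -3360/21821 - 1759/118 = -38779619/2574878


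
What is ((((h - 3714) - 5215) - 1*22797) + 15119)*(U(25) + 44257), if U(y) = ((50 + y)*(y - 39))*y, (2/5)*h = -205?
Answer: -616541673/2 ≈ -3.0827e+8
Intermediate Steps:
h = -1025/2 (h = (5/2)*(-205) = -1025/2 ≈ -512.50)
U(y) = y*(-39 + y)*(50 + y) (U(y) = ((50 + y)*(-39 + y))*y = ((-39 + y)*(50 + y))*y = y*(-39 + y)*(50 + y))
((((h - 3714) - 5215) - 1*22797) + 15119)*(U(25) + 44257) = ((((-1025/2 - 3714) - 5215) - 1*22797) + 15119)*(25*(-1950 + 25² + 11*25) + 44257) = (((-8453/2 - 5215) - 22797) + 15119)*(25*(-1950 + 625 + 275) + 44257) = ((-18883/2 - 22797) + 15119)*(25*(-1050) + 44257) = (-64477/2 + 15119)*(-26250 + 44257) = -34239/2*18007 = -616541673/2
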